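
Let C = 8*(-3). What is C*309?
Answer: -7416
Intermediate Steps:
C = -24
C*309 = -24*309 = -7416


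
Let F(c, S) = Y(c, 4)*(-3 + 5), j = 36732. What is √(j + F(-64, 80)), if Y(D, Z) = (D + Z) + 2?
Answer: 2*√9154 ≈ 191.35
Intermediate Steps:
Y(D, Z) = 2 + D + Z
F(c, S) = 12 + 2*c (F(c, S) = (2 + c + 4)*(-3 + 5) = (6 + c)*2 = 12 + 2*c)
√(j + F(-64, 80)) = √(36732 + (12 + 2*(-64))) = √(36732 + (12 - 128)) = √(36732 - 116) = √36616 = 2*√9154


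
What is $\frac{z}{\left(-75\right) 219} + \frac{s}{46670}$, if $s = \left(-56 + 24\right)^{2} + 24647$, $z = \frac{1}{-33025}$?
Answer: $\frac{2784972995209}{5063094123750} \approx 0.55005$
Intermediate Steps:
$z = - \frac{1}{33025} \approx -3.028 \cdot 10^{-5}$
$s = 25671$ ($s = \left(-32\right)^{2} + 24647 = 1024 + 24647 = 25671$)
$\frac{z}{\left(-75\right) 219} + \frac{s}{46670} = - \frac{1}{33025 \left(\left(-75\right) 219\right)} + \frac{25671}{46670} = - \frac{1}{33025 \left(-16425\right)} + 25671 \cdot \frac{1}{46670} = \left(- \frac{1}{33025}\right) \left(- \frac{1}{16425}\right) + \frac{25671}{46670} = \frac{1}{542435625} + \frac{25671}{46670} = \frac{2784972995209}{5063094123750}$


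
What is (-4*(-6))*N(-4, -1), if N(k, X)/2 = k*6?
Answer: -1152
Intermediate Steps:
N(k, X) = 12*k (N(k, X) = 2*(k*6) = 2*(6*k) = 12*k)
(-4*(-6))*N(-4, -1) = (-4*(-6))*(12*(-4)) = 24*(-48) = -1152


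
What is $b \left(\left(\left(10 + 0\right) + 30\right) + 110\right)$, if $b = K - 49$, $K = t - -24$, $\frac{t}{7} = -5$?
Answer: $-9000$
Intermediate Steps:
$t = -35$ ($t = 7 \left(-5\right) = -35$)
$K = -11$ ($K = -35 - -24 = -35 + 24 = -11$)
$b = -60$ ($b = -11 - 49 = -60$)
$b \left(\left(\left(10 + 0\right) + 30\right) + 110\right) = - 60 \left(\left(\left(10 + 0\right) + 30\right) + 110\right) = - 60 \left(\left(10 + 30\right) + 110\right) = - 60 \left(40 + 110\right) = \left(-60\right) 150 = -9000$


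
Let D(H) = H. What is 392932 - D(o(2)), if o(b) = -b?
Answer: 392934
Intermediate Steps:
392932 - D(o(2)) = 392932 - (-1)*2 = 392932 - 1*(-2) = 392932 + 2 = 392934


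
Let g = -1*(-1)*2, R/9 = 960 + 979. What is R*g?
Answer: 34902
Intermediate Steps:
R = 17451 (R = 9*(960 + 979) = 9*1939 = 17451)
g = 2 (g = 1*2 = 2)
R*g = 17451*2 = 34902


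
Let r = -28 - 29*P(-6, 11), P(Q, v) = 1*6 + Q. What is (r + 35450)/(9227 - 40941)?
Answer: -17711/15857 ≈ -1.1169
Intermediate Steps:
P(Q, v) = 6 + Q
r = -28 (r = -28 - 29*(6 - 6) = -28 - 29*0 = -28 + 0 = -28)
(r + 35450)/(9227 - 40941) = (-28 + 35450)/(9227 - 40941) = 35422/(-31714) = 35422*(-1/31714) = -17711/15857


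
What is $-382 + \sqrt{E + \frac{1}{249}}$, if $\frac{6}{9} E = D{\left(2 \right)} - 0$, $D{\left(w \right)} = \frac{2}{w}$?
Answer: $-382 + \frac{\sqrt{373002}}{498} \approx -380.77$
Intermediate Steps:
$E = \frac{3}{2}$ ($E = \frac{3 \left(\frac{2}{2} - 0\right)}{2} = \frac{3 \left(2 \cdot \frac{1}{2} + 0\right)}{2} = \frac{3 \left(1 + 0\right)}{2} = \frac{3}{2} \cdot 1 = \frac{3}{2} \approx 1.5$)
$-382 + \sqrt{E + \frac{1}{249}} = -382 + \sqrt{\frac{3}{2} + \frac{1}{249}} = -382 + \sqrt{\frac{749}{498}} = -382 + \frac{\sqrt{373002}}{498}$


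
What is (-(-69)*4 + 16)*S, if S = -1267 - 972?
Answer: -653788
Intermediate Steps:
S = -2239
(-(-69)*4 + 16)*S = (-(-69)*4 + 16)*(-2239) = (-23*(-12) + 16)*(-2239) = (276 + 16)*(-2239) = 292*(-2239) = -653788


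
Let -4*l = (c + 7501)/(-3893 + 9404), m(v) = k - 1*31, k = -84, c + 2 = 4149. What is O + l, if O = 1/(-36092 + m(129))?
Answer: -35146765/66512259 ≈ -0.52843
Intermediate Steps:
c = 4147 (c = -2 + 4149 = 4147)
m(v) = -115 (m(v) = -84 - 1*31 = -84 - 31 = -115)
l = -2912/5511 (l = -(4147 + 7501)/(4*(-3893 + 9404)) = -2912/5511 ≈ -0.52840)
O = -1/36207 (O = 1/(-36092 - 115) = 1/(-36207) = -1/36207 ≈ -2.7619e-5)
O + l = -1/36207 - 2912/5511 = -35146765/66512259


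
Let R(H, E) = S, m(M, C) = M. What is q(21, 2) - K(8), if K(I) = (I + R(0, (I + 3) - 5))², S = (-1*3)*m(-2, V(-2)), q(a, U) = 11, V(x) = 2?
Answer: -185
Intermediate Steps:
S = 6 (S = -1*3*(-2) = -3*(-2) = 6)
R(H, E) = 6
K(I) = (6 + I)² (K(I) = (I + 6)² = (6 + I)²)
q(21, 2) - K(8) = 11 - (6 + 8)² = 11 - 1*14² = 11 - 1*196 = 11 - 196 = -185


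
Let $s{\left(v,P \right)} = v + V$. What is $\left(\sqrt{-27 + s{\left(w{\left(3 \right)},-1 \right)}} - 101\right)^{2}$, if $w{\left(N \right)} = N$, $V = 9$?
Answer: $\left(101 - i \sqrt{15}\right)^{2} \approx 10186.0 - 782.34 i$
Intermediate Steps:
$s{\left(v,P \right)} = 9 + v$ ($s{\left(v,P \right)} = v + 9 = 9 + v$)
$\left(\sqrt{-27 + s{\left(w{\left(3 \right)},-1 \right)}} - 101\right)^{2} = \left(\sqrt{-27 + \left(9 + 3\right)} - 101\right)^{2} = \left(\sqrt{-27 + 12} - 101\right)^{2} = \left(\sqrt{-15} - 101\right)^{2} = \left(i \sqrt{15} - 101\right)^{2} = \left(-101 + i \sqrt{15}\right)^{2}$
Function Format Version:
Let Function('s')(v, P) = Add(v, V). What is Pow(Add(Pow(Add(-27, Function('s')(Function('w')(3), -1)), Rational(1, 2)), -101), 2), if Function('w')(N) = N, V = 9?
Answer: Pow(Add(101, Mul(-1, I, Pow(15, Rational(1, 2)))), 2) ≈ Add(10186., Mul(-782.34, I))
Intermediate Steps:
Function('s')(v, P) = Add(9, v) (Function('s')(v, P) = Add(v, 9) = Add(9, v))
Pow(Add(Pow(Add(-27, Function('s')(Function('w')(3), -1)), Rational(1, 2)), -101), 2) = Pow(Add(Pow(Add(-27, Add(9, 3)), Rational(1, 2)), -101), 2) = Pow(Add(Pow(Add(-27, 12), Rational(1, 2)), -101), 2) = Pow(Add(Pow(-15, Rational(1, 2)), -101), 2) = Pow(Add(Mul(I, Pow(15, Rational(1, 2))), -101), 2) = Pow(Add(-101, Mul(I, Pow(15, Rational(1, 2)))), 2)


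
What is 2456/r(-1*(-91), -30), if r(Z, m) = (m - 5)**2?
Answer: 2456/1225 ≈ 2.0049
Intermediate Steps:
r(Z, m) = (-5 + m)**2
2456/r(-1*(-91), -30) = 2456/((-5 - 30)**2) = 2456/((-35)**2) = 2456/1225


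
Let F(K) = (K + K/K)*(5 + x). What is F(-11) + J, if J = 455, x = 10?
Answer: 305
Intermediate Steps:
F(K) = 15 + 15*K (F(K) = (K + K/K)*(5 + 10) = (K + 1)*15 = (1 + K)*15 = 15 + 15*K)
F(-11) + J = (15 + 15*(-11)) + 455 = (15 - 165) + 455 = -150 + 455 = 305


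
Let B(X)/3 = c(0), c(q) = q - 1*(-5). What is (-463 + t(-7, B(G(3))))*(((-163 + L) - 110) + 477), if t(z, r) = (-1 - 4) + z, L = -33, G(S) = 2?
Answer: -81225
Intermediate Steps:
c(q) = 5 + q (c(q) = q + 5 = 5 + q)
B(X) = 15 (B(X) = 3*(5 + 0) = 3*5 = 15)
t(z, r) = -5 + z
(-463 + t(-7, B(G(3))))*(((-163 + L) - 110) + 477) = (-463 + (-5 - 7))*(((-163 - 33) - 110) + 477) = (-463 - 12)*((-196 - 110) + 477) = -475*(-306 + 477) = -475*171 = -81225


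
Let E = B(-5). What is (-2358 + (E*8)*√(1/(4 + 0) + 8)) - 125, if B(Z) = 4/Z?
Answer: -2483 - 16*√33/5 ≈ -2501.4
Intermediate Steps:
E = -⅘ (E = 4/(-5) = 4*(-⅕) = -⅘ ≈ -0.80000)
(-2358 + (E*8)*√(1/(4 + 0) + 8)) - 125 = (-2358 + (-⅘*8)*√(1/(4 + 0) + 8)) - 125 = (-2358 - 32*√(1/4 + 8)/5) - 125 = (-2358 - 32*√(¼ + 8)/5) - 125 = (-2358 - 16*√33/5) - 125 = -2483 - 16*√33/5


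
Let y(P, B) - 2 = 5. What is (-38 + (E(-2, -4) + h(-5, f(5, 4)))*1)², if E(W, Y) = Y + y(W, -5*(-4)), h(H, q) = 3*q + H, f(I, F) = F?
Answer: 784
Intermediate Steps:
y(P, B) = 7 (y(P, B) = 2 + 5 = 7)
h(H, q) = H + 3*q
E(W, Y) = 7 + Y (E(W, Y) = Y + 7 = 7 + Y)
(-38 + (E(-2, -4) + h(-5, f(5, 4)))*1)² = (-38 + ((7 - 4) + (-5 + 3*4))*1)² = (-38 + (3 + (-5 + 12))*1)² = (-38 + (3 + 7)*1)² = (-38 + 10*1)² = (-38 + 10)² = (-28)² = 784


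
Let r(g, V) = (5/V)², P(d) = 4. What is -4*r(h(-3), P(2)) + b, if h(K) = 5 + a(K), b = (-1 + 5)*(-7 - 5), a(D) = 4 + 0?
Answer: -217/4 ≈ -54.250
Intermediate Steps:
a(D) = 4
b = -48 (b = 4*(-12) = -48)
h(K) = 9 (h(K) = 5 + 4 = 9)
r(g, V) = 25/V²
-4*r(h(-3), P(2)) + b = -100/4² - 48 = -100/16 - 48 = -4*25/16 - 48 = -25/4 - 48 = -217/4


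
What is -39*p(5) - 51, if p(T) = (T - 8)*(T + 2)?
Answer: 768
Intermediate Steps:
p(T) = (-8 + T)*(2 + T)
-39*p(5) - 51 = -39*(-16 + 5**2 - 6*5) - 51 = -39*(-16 + 25 - 30) - 51 = -39*(-21) - 51 = 819 - 51 = 768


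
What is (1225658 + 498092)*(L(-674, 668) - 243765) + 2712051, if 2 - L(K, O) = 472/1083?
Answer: -455059824822517/1083 ≈ -4.2018e+11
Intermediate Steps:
L(K, O) = 1694/1083 (L(K, O) = 2 - 472/1083 = 1694/1083)
(1225658 + 498092)*(L(-674, 668) - 243765) + 2712051 = (1225658 + 498092)*(1694/1083 - 243765) + 2712051 = 1723750*(-263995801/1083) + 2712051 = -455062761973750/1083 + 2712051 = -455059824822517/1083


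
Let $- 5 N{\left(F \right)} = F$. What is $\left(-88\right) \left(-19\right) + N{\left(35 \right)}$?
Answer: $1665$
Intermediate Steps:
$N{\left(F \right)} = - \frac{F}{5}$
$\left(-88\right) \left(-19\right) + N{\left(35 \right)} = \left(-88\right) \left(-19\right) - 7 = 1672 - 7 = 1665$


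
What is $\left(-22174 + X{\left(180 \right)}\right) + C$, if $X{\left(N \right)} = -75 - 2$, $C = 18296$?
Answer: $-3955$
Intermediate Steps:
$X{\left(N \right)} = -77$
$\left(-22174 + X{\left(180 \right)}\right) + C = \left(-22174 - 77\right) + 18296 = -22251 + 18296 = -3955$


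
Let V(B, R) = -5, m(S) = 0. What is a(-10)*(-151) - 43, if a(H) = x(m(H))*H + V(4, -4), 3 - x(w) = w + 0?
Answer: 5242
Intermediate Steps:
x(w) = 3 - w (x(w) = 3 - (w + 0) = 3 - w)
a(H) = -5 + 3*H (a(H) = (3 - 1*0)*H - 5 = (3 + 0)*H - 5 = 3*H - 5 = -5 + 3*H)
a(-10)*(-151) - 43 = (-5 + 3*(-10))*(-151) - 43 = (-5 - 30)*(-151) - 43 = -35*(-151) - 43 = 5285 - 43 = 5242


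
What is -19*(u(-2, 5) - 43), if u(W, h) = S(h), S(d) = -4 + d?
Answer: 798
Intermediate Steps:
u(W, h) = -4 + h
-19*(u(-2, 5) - 43) = -19*((-4 + 5) - 43) = -19*(1 - 43) = -19*(-42) = 798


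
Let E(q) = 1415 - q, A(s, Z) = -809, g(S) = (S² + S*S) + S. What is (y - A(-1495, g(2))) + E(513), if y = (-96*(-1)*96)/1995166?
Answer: 1706869121/997583 ≈ 1711.0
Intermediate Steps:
g(S) = S + 2*S² (g(S) = (S² + S²) + S = 2*S² + S = S + 2*S²)
y = 4608/997583 (y = (96*96)*(1/1995166) = 9216*(1/1995166) = 4608/997583 ≈ 0.0046192)
(y - A(-1495, g(2))) + E(513) = (4608/997583 - 1*(-809)) + (1415 - 1*513) = (4608/997583 + 809) + (1415 - 513) = 807049255/997583 + 902 = 1706869121/997583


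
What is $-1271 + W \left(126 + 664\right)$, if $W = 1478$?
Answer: $1166349$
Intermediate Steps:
$-1271 + W \left(126 + 664\right) = -1271 + 1478 \left(126 + 664\right) = -1271 + 1478 \cdot 790 = -1271 + 1167620 = 1166349$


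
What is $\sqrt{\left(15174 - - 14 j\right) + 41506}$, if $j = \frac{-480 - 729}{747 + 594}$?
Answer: $\frac{\sqrt{11322652146}}{447} \approx 238.05$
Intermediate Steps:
$j = - \frac{403}{447}$ ($j = - \frac{1209}{1341} = \left(-1209\right) \frac{1}{1341} = - \frac{403}{447} \approx -0.90157$)
$\sqrt{\left(15174 - - 14 j\right) + 41506} = \sqrt{\left(15174 - \left(-14\right) \left(- \frac{403}{447}\right)\right) + 41506} = \sqrt{\left(15174 - \frac{5642}{447}\right) + 41506} = \sqrt{\frac{6777136}{447} + 41506} = \sqrt{\frac{25330318}{447}} = \frac{\sqrt{11322652146}}{447}$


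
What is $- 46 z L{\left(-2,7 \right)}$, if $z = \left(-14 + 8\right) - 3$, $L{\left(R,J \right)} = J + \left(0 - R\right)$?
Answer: $3726$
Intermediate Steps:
$L{\left(R,J \right)} = J - R$
$z = -9$ ($z = -6 - 3 = -9$)
$- 46 z L{\left(-2,7 \right)} = \left(-46\right) \left(-9\right) \left(7 - -2\right) = 414 \left(7 + 2\right) = 414 \cdot 9 = 3726$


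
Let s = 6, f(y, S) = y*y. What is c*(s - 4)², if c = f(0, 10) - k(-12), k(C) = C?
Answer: 48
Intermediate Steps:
f(y, S) = y²
c = 12 (c = 0² - 1*(-12) = 0 + 12 = 12)
c*(s - 4)² = 12*(6 - 4)² = 12*2² = 12*4 = 48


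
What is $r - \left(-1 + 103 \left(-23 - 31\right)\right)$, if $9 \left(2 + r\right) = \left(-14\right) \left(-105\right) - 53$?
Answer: $\frac{51466}{9} \approx 5718.4$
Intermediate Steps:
$r = \frac{1399}{9}$ ($r = -2 + \frac{\left(-14\right) \left(-105\right) - 53}{9} = -2 + \frac{1470 - 53}{9} = -2 + \frac{1}{9} \cdot 1417 = -2 + \frac{1417}{9} = \frac{1399}{9} \approx 155.44$)
$r - \left(-1 + 103 \left(-23 - 31\right)\right) = \frac{1399}{9} - \left(-1 + 103 \left(-23 - 31\right)\right) = \frac{1399}{9} - \left(-1 + 103 \left(-54\right)\right) = \frac{1399}{9} - \left(-1 - 5562\right) = \frac{1399}{9} - -5563 = \frac{1399}{9} + 5563 = \frac{51466}{9}$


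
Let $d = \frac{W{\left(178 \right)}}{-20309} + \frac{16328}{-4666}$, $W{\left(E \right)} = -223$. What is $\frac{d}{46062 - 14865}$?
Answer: $- \frac{55094139}{492713947903} \approx -0.00011182$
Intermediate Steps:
$d = - \frac{165282417}{47380897}$ ($d = - \frac{223}{-20309} + \frac{16328}{-4666} = \left(-223\right) \left(- \frac{1}{20309}\right) + 16328 \left(- \frac{1}{4666}\right) = \frac{223}{20309} - \frac{8164}{2333} = - \frac{165282417}{47380897} \approx -3.4884$)
$\frac{d}{46062 - 14865} = - \frac{165282417}{47380897 \left(46062 - 14865\right)} = - \frac{165282417}{47380897 \cdot 31197} = \left(- \frac{165282417}{47380897}\right) \frac{1}{31197} = - \frac{55094139}{492713947903}$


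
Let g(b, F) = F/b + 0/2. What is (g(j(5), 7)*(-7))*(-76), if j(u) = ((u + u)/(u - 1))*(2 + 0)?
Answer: 3724/5 ≈ 744.80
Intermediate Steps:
j(u) = 4*u/(-1 + u) (j(u) = ((2*u)/(-1 + u))*2 = (2*u/(-1 + u))*2 = 4*u/(-1 + u))
g(b, F) = F/b (g(b, F) = F/b + 0*(1/2) = F/b + 0 = F/b)
(g(j(5), 7)*(-7))*(-76) = ((7/((4*5/(-1 + 5))))*(-7))*(-76) = ((7/((4*5/4)))*(-7))*(-76) = ((7/((4*5*(1/4))))*(-7))*(-76) = ((7/5)*(-7))*(-76) = -49/5*(-76) = 3724/5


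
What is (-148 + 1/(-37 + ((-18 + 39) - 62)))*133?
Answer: -1535485/78 ≈ -19686.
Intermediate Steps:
(-148 + 1/(-37 + ((-18 + 39) - 62)))*133 = (-148 + 1/(-37 + (21 - 62)))*133 = (-148 + 1/(-37 - 41))*133 = (-148 + 1/(-78))*133 = (-148 - 1/78)*133 = -11545/78*133 = -1535485/78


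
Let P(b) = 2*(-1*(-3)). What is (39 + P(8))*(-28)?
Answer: -1260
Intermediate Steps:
P(b) = 6 (P(b) = 2*3 = 6)
(39 + P(8))*(-28) = (39 + 6)*(-28) = 45*(-28) = -1260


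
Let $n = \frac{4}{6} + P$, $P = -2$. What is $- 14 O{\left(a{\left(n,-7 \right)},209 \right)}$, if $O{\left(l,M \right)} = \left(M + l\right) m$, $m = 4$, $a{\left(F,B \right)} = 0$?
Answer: $-11704$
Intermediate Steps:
$n = - \frac{4}{3}$ ($n = \frac{4}{6} - 2 = 4 \cdot \frac{1}{6} - 2 = \frac{2}{3} - 2 = - \frac{4}{3} \approx -1.3333$)
$O{\left(l,M \right)} = 4 M + 4 l$ ($O{\left(l,M \right)} = \left(M + l\right) 4 = 4 M + 4 l$)
$- 14 O{\left(a{\left(n,-7 \right)},209 \right)} = - 14 \left(4 \cdot 209 + 4 \cdot 0\right) = - 14 \left(836 + 0\right) = \left(-14\right) 836 = -11704$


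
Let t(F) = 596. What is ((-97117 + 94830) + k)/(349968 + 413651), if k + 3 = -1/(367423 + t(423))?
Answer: -842763511/281026300761 ≈ -0.0029989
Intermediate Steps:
k = -1104058/368019 (k = -3 - 1/(367423 + 596) = -3 - 1/368019 = -1104058/368019 ≈ -3.0000)
((-97117 + 94830) + k)/(349968 + 413651) = ((-97117 + 94830) - 1104058/368019)/(349968 + 413651) = (-2287 - 1104058/368019)/763619 = -842763511/368019*1/763619 = -842763511/281026300761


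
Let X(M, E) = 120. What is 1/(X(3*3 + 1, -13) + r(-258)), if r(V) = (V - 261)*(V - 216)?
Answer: 1/246126 ≈ 4.0630e-6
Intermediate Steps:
r(V) = (-261 + V)*(-216 + V)
1/(X(3*3 + 1, -13) + r(-258)) = 1/(120 + (56376 + (-258)**2 - 477*(-258))) = 1/(120 + (56376 + 66564 + 123066)) = 1/(120 + 246006) = 1/246126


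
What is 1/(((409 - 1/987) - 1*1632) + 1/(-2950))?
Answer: -2911650/3560951887 ≈ -0.00081766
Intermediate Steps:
1/(((409 - 1/987) - 1*1632) + 1/(-2950)) = 1/(((409 - 1*1/987) - 1632) - 1/2950) = 1/(((409 - 1/987) - 1632) - 1/2950) = 1/((403682/987 - 1632) - 1/2950) = 1/(-1207102/987 - 1/2950) = 1/(-3560951887/2911650) = -2911650/3560951887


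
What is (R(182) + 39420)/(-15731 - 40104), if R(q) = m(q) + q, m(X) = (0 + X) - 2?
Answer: -39782/55835 ≈ -0.71249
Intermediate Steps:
m(X) = -2 + X (m(X) = X - 2 = -2 + X)
R(q) = -2 + 2*q (R(q) = (-2 + q) + q = -2 + 2*q)
(R(182) + 39420)/(-15731 - 40104) = ((-2 + 2*182) + 39420)/(-15731 - 40104) = ((-2 + 364) + 39420)/(-55835) = (362 + 39420)*(-1/55835) = 39782*(-1/55835) = -39782/55835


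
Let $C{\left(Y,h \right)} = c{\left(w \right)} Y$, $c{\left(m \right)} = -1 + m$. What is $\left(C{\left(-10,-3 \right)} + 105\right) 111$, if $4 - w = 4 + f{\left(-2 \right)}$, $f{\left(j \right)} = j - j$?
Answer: $12765$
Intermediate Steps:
$f{\left(j \right)} = 0$
$w = 0$ ($w = 4 - \left(4 + 0\right) = 4 - 4 = 0$)
$C{\left(Y,h \right)} = - Y$ ($C{\left(Y,h \right)} = \left(-1 + 0\right) Y = - Y$)
$\left(C{\left(-10,-3 \right)} + 105\right) 111 = \left(\left(-1\right) \left(-10\right) + 105\right) 111 = \left(10 + 105\right) 111 = 115 \cdot 111 = 12765$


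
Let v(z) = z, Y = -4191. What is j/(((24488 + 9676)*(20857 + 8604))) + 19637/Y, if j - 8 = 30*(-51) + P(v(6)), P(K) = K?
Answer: -1647063074942/351522082197 ≈ -4.6855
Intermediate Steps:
j = -1516 (j = 8 + (30*(-51) + 6) = 8 + (-1530 + 6) = 8 - 1524 = -1516)
j/(((24488 + 9676)*(20857 + 8604))) + 19637/Y = -1516*1/((20857 + 8604)*(24488 + 9676)) + 19637/(-4191) = -1516/(34164*29461) + 19637*(-1/4191) = -1516/1006505604 - 19637/4191 = -1516*1/1006505604 - 19637/4191 = -379/251626401 - 19637/4191 = -1647063074942/351522082197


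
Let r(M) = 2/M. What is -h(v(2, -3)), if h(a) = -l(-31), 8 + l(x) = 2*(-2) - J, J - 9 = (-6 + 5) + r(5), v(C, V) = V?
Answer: -102/5 ≈ -20.400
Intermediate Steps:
J = 42/5 (J = 9 + ((-6 + 5) + 2/5) = 9 + (-1 + 2*(1/5)) = 9 + (-1 + 2/5) = 9 - 3/5 = 42/5 ≈ 8.4000)
l(x) = -102/5 (l(x) = -8 + (2*(-2) - 1*42/5) = -8 + (-4 - 42/5) = -8 - 62/5 = -102/5)
h(a) = 102/5 (h(a) = -1*(-102/5) = 102/5)
-h(v(2, -3)) = -1*102/5 = -102/5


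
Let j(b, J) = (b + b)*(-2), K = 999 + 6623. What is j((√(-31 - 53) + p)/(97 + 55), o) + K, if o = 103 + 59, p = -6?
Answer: 144821/19 - I*√21/19 ≈ 7622.2 - 0.24119*I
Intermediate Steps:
K = 7622
o = 162
j(b, J) = -4*b (j(b, J) = (2*b)*(-2) = -4*b)
j((√(-31 - 53) + p)/(97 + 55), o) + K = -4*(√(-31 - 53) - 6)/(97 + 55) + 7622 = -4*(√(-84) - 6)/152 + 7622 = -4*(2*I*√21 - 6)/152 + 7622 = -4*(-6 + 2*I*√21)/152 + 7622 = -4*(-3/76 + I*√21/76) + 7622 = (3/19 - I*√21/19) + 7622 = 144821/19 - I*√21/19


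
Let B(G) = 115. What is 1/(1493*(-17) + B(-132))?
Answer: -1/25266 ≈ -3.9579e-5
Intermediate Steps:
1/(1493*(-17) + B(-132)) = 1/(1493*(-17) + 115) = 1/(-25381 + 115) = 1/(-25266) = -1/25266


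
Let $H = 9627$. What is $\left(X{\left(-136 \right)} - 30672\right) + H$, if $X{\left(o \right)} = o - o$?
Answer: $-21045$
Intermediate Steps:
$X{\left(o \right)} = 0$
$\left(X{\left(-136 \right)} - 30672\right) + H = \left(0 - 30672\right) + 9627 = -30672 + 9627 = -21045$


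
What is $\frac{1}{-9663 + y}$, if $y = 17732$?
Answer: $\frac{1}{8069} \approx 0.00012393$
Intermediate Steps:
$\frac{1}{-9663 + y} = \frac{1}{-9663 + 17732} = \frac{1}{8069}$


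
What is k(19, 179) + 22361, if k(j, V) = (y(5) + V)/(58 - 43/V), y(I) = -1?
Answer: 231222241/10339 ≈ 22364.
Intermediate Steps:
k(j, V) = (-1 + V)/(58 - 43/V)
k(19, 179) + 22361 = 179*(-1 + 179)/(-43 + 58*179) + 22361 = 179*178/(-43 + 10382) + 22361 = 179*178/10339 + 22361 = 179*(1/10339)*178 + 22361 = 31862/10339 + 22361 = 231222241/10339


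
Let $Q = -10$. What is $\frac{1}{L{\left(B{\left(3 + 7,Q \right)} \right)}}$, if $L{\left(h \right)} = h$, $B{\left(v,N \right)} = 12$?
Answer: $\frac{1}{12} \approx 0.083333$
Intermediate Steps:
$\frac{1}{L{\left(B{\left(3 + 7,Q \right)} \right)}} = \frac{1}{12}$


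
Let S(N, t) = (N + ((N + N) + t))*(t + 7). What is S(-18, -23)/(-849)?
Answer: -1232/849 ≈ -1.4511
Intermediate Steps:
S(N, t) = (7 + t)*(t + 3*N) (S(N, t) = (N + (2*N + t))*(7 + t) = (N + (t + 2*N))*(7 + t) = (t + 3*N)*(7 + t) = (7 + t)*(t + 3*N))
S(-18, -23)/(-849) = ((-23)² + 7*(-23) + 21*(-18) + 3*(-18)*(-23))/(-849) = (529 - 161 - 378 + 1242)*(-1/849) = 1232*(-1/849) = -1232/849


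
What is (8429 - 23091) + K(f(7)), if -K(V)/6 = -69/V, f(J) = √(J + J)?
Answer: -14662 + 207*√14/7 ≈ -14551.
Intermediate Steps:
f(J) = √2*√J (f(J) = √(2*J) = √2*√J)
K(V) = 414/V (K(V) = -(-414)/V = 414/V)
(8429 - 23091) + K(f(7)) = (8429 - 23091) + 414/((√2*√7)) = -14662 + 414/(√14) = -14662 + 414*(√14/14) = -14662 + 207*√14/7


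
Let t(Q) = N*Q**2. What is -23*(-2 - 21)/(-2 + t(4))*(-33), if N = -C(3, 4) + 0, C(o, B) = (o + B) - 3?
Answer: 529/2 ≈ 264.50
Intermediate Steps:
C(o, B) = -3 + B + o (C(o, B) = (B + o) - 3 = -3 + B + o)
N = -4 (N = -(-3 + 4 + 3) + 0 = -1*4 + 0 = -4 + 0 = -4)
t(Q) = -4*Q**2
-23*(-2 - 21)/(-2 + t(4))*(-33) = -23*(-2 - 21)/(-2 - 4*4**2)*(-33) = -(-529)/(-2 - 4*16)*(-33) = -(-529)/(-2 - 64)*(-33) = -(-529)/(-66)*(-33) = -(-529)*(-1)/66*(-33) = -23*23/66*(-33) = -529/66*(-33) = 529/2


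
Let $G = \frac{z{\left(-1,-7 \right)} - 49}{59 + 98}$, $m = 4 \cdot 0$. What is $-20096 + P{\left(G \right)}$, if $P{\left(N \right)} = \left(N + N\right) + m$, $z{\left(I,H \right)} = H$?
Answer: $- \frac{3155184}{157} \approx -20097.0$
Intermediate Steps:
$m = 0$
$G = - \frac{56}{157}$ ($G = \frac{-7 - 49}{59 + 98} = - \frac{56}{157} \approx -0.35669$)
$P{\left(N \right)} = 2 N$ ($P{\left(N \right)} = \left(N + N\right) + 0 = 2 N + 0 = 2 N$)
$-20096 + P{\left(G \right)} = -20096 + 2 \left(- \frac{56}{157}\right) = -20096 - \frac{112}{157} = - \frac{3155184}{157}$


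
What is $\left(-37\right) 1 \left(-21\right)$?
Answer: $777$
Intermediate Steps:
$\left(-37\right) 1 \left(-21\right) = \left(-37\right) \left(-21\right) = 777$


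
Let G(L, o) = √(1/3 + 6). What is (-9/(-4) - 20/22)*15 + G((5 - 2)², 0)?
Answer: 885/44 + √57/3 ≈ 22.630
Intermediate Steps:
G(L, o) = √57/3 (G(L, o) = √(⅓ + 6) = √(19/3) = √57/3)
(-9/(-4) - 20/22)*15 + G((5 - 2)², 0) = (-9/(-4) - 20/22)*15 + √57/3 = (-9*(-¼) - 20*1/22)*15 + √57/3 = (9/4 - 10/11)*15 + √57/3 = (59/44)*15 + √57/3 = 885/44 + √57/3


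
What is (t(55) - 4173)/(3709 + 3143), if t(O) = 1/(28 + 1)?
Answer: -30254/49677 ≈ -0.60901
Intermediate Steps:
t(O) = 1/29
(t(55) - 4173)/(3709 + 3143) = (1/29 - 4173)/(3709 + 3143) = -121016/29/6852 = -121016/29*1/6852 = -30254/49677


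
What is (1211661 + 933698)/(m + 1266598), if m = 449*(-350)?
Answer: 2145359/1109448 ≈ 1.9337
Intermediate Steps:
m = -157150
(1211661 + 933698)/(m + 1266598) = (1211661 + 933698)/(-157150 + 1266598) = 2145359/1109448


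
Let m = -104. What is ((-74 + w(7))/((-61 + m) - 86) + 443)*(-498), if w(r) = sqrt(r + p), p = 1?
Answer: -55410966/251 + 996*sqrt(2)/251 ≈ -2.2076e+5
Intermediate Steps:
w(r) = sqrt(1 + r) (w(r) = sqrt(r + 1) = sqrt(1 + r))
((-74 + w(7))/((-61 + m) - 86) + 443)*(-498) = ((-74 + sqrt(1 + 7))/((-61 - 104) - 86) + 443)*(-498) = ((-74 + sqrt(8))/(-165 - 86) + 443)*(-498) = ((-74 + 2*sqrt(2))/(-251) + 443)*(-498) = ((-74 + 2*sqrt(2))*(-1/251) + 443)*(-498) = ((74/251 - 2*sqrt(2)/251) + 443)*(-498) = (111267/251 - 2*sqrt(2)/251)*(-498) = -55410966/251 + 996*sqrt(2)/251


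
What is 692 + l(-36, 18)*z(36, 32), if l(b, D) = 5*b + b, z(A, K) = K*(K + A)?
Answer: -469324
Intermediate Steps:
z(A, K) = K*(A + K)
l(b, D) = 6*b
692 + l(-36, 18)*z(36, 32) = 692 + (6*(-36))*(32*(36 + 32)) = 692 - 6912*68 = 692 - 216*2176 = 692 - 470016 = -469324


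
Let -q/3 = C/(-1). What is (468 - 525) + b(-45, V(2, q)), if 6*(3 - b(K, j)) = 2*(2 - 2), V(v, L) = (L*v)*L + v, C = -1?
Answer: -54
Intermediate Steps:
q = -3 (q = -(-3)/(-1) = -(-3)*(-1) = -3*1 = -3)
V(v, L) = v + v*L² (V(v, L) = v*L² + v = v + v*L²)
b(K, j) = 3 (b(K, j) = 3 - (2 - 2)/3 = 3 - 0/3 = 3 - ⅙*0 = 3 + 0 = 3)
(468 - 525) + b(-45, V(2, q)) = (468 - 525) + 3 = -57 + 3 = -54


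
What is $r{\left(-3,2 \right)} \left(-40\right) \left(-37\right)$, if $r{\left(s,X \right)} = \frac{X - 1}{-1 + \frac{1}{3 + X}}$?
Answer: $-1850$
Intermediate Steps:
$r{\left(s,X \right)} = \frac{-1 + X}{-1 + \frac{1}{3 + X}}$
$r{\left(-3,2 \right)} \left(-40\right) \left(-37\right) = \frac{3 - 2^{2} - 4}{2 + 2} \left(-40\right) \left(-37\right) = \frac{3 - 4 - 4}{4} \left(-40\right) \left(-37\right) = \frac{1}{4} \left(-5\right) \left(-40\right) \left(-37\right) = \left(- \frac{5}{4}\right) \left(-40\right) \left(-37\right) = 50 \left(-37\right) = -1850$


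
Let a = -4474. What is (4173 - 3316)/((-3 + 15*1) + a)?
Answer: -857/4462 ≈ -0.19207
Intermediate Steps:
(4173 - 3316)/((-3 + 15*1) + a) = (4173 - 3316)/((-3 + 15*1) - 4474) = 857/((-3 + 15) - 4474) = 857/(12 - 4474) = 857/(-4462) = 857*(-1/4462) = -857/4462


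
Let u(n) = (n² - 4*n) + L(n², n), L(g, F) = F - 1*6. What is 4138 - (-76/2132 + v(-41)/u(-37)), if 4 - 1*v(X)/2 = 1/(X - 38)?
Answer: 128414907818/31032859 ≈ 4138.0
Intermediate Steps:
L(g, F) = -6 + F (L(g, F) = F - 6 = -6 + F)
v(X) = 8 - 2/(-38 + X) (v(X) = 8 - 2/(X - 38) = 8 - 2/(-38 + X))
u(n) = -6 + n² - 3*n (u(n) = (n² - 4*n) + (-6 + n) = -6 + n² - 3*n)
4138 - (-76/2132 + v(-41)/u(-37)) = 4138 - (-76/2132 + (2*(-153 + 4*(-41))/(-38 - 41))/(-6 + (-37)² - 3*(-37))) = 4138 - (-76*1/2132 + (2*(-153 - 164)/(-79))/(-6 + 1369 + 111)) = 4138 - (-19/533 + (2*(-1/79)*(-317))/1474) = 4138 - (-19/533 + (634/79)*(1/1474)) = 4138 - (-19/533 + 317/58223) = 4138 - 1*(-937276/31032859) = 4138 + 937276/31032859 = 128414907818/31032859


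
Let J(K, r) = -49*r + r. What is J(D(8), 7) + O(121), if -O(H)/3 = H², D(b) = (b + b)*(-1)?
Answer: -44259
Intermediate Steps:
D(b) = -2*b (D(b) = (2*b)*(-1) = -2*b)
J(K, r) = -48*r
O(H) = -3*H²
J(D(8), 7) + O(121) = -48*7 - 3*121² = -336 - 3*14641 = -336 - 43923 = -44259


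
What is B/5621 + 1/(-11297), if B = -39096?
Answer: -40152103/5772767 ≈ -6.9554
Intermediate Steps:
B/5621 + 1/(-11297) = -39096/5621 + 1/(-11297) = -39096*1/5621 - 1/11297 = -39096/5621 - 1/11297 = -40152103/5772767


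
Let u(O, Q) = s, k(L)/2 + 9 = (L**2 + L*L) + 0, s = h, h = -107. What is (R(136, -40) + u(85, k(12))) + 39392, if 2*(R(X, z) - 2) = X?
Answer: 39355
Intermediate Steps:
R(X, z) = 2 + X/2
s = -107
k(L) = -18 + 4*L**2 (k(L) = -18 + 2*((L**2 + L*L) + 0) = -18 + 2*((L**2 + L**2) + 0) = -18 + 2*(2*L**2 + 0) = -18 + 2*(2*L**2) = -18 + 4*L**2)
u(O, Q) = -107
(R(136, -40) + u(85, k(12))) + 39392 = ((2 + (1/2)*136) - 107) + 39392 = ((2 + 68) - 107) + 39392 = (70 - 107) + 39392 = -37 + 39392 = 39355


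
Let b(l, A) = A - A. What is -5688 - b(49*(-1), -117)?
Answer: -5688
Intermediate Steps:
b(l, A) = 0
-5688 - b(49*(-1), -117) = -5688 - 1*0 = -5688 + 0 = -5688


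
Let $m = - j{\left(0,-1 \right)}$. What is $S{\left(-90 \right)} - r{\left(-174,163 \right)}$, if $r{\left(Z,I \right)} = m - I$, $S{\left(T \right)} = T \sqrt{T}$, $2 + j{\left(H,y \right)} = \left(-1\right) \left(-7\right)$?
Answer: $168 - 270 i \sqrt{10} \approx 168.0 - 853.82 i$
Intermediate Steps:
$j{\left(H,y \right)} = 5$ ($j{\left(H,y \right)} = -2 - -7 = -2 + 7 = 5$)
$S{\left(T \right)} = T^{\frac{3}{2}}$
$m = -5$ ($m = \left(-1\right) 5 = -5$)
$r{\left(Z,I \right)} = -5 - I$
$S{\left(-90 \right)} - r{\left(-174,163 \right)} = \left(-90\right)^{\frac{3}{2}} - \left(-5 - 163\right) = - 270 i \sqrt{10} - \left(-5 - 163\right) = - 270 i \sqrt{10} - -168 = - 270 i \sqrt{10} + 168 = 168 - 270 i \sqrt{10}$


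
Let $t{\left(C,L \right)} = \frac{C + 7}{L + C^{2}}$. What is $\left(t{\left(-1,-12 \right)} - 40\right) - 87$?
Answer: $- \frac{1403}{11} \approx -127.55$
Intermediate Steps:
$t{\left(C,L \right)} = \frac{7 + C}{L + C^{2}}$
$\left(t{\left(-1,-12 \right)} - 40\right) - 87 = \left(\frac{7 - 1}{-12 + \left(-1\right)^{2}} - 40\right) - 87 = \left(\frac{1}{-12 + 1} \cdot 6 - 40\right) - 87 = \left(\frac{1}{-11} \cdot 6 - 40\right) - 87 = \left(\left(- \frac{1}{11}\right) 6 - 40\right) - 87 = \left(- \frac{6}{11} - 40\right) - 87 = - \frac{446}{11} - 87 = - \frac{1403}{11}$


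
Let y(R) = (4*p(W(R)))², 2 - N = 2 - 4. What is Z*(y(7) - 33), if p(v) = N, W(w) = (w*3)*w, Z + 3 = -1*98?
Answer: -22523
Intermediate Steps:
Z = -101 (Z = -3 - 1*98 = -3 - 98 = -101)
N = 4 (N = 2 - (2 - 4) = 2 - 1*(-2) = 2 + 2 = 4)
W(w) = 3*w² (W(w) = (3*w)*w = 3*w²)
p(v) = 4
y(R) = 256 (y(R) = (4*4)² = 16² = 256)
Z*(y(7) - 33) = -101*(256 - 33) = -101*223 = -22523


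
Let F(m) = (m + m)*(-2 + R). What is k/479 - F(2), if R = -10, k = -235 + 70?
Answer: 22827/479 ≈ 47.656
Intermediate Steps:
k = -165
F(m) = -24*m (F(m) = (m + m)*(-2 - 10) = (2*m)*(-12) = -24*m)
k/479 - F(2) = -165/479 - (-24)*2 = -165*1/479 - 1*(-48) = -165/479 + 48 = 22827/479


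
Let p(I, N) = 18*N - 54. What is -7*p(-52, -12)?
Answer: 1890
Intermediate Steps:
p(I, N) = -54 + 18*N
-7*p(-52, -12) = -7*(-54 + 18*(-12)) = -7*(-54 - 216) = -7*(-270) = 1890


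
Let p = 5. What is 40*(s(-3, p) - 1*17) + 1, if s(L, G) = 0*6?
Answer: -679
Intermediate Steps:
s(L, G) = 0
40*(s(-3, p) - 1*17) + 1 = 40*(0 - 1*17) + 1 = 40*(0 - 17) + 1 = 40*(-17) + 1 = -680 + 1 = -679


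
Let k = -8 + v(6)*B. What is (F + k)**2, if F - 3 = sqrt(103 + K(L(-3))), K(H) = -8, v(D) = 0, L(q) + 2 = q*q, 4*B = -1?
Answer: (5 - sqrt(95))**2 ≈ 22.532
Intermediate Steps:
B = -1/4 (B = (1/4)*(-1) = -1/4 ≈ -0.25000)
L(q) = -2 + q**2 (L(q) = -2 + q*q = -2 + q**2)
F = 3 + sqrt(95) (F = 3 + sqrt(103 - 8) = 3 + sqrt(95) ≈ 12.747)
k = -8 (k = -8 + 0*(-1/4) = -8 + 0 = -8)
(F + k)**2 = ((3 + sqrt(95)) - 8)**2 = (-5 + sqrt(95))**2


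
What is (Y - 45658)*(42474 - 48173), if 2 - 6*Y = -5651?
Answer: 1529013205/6 ≈ 2.5484e+8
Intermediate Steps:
Y = 5653/6 (Y = ⅓ - ⅙*(-5651) = ⅓ + 5651/6 = 5653/6 ≈ 942.17)
(Y - 45658)*(42474 - 48173) = (5653/6 - 45658)*(42474 - 48173) = -268295/6*(-5699) = 1529013205/6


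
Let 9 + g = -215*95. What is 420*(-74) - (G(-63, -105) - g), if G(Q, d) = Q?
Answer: -51451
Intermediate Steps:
g = -20434 (g = -9 - 215*95 = -9 - 20425 = -20434)
420*(-74) - (G(-63, -105) - g) = 420*(-74) - (-63 - 1*(-20434)) = -31080 - (-63 + 20434) = -31080 - 1*20371 = -31080 - 20371 = -51451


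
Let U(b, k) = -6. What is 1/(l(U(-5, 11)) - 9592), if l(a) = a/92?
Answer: -46/441235 ≈ -0.00010425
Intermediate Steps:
l(a) = a/92 (l(a) = a*(1/92) = a/92)
1/(l(U(-5, 11)) - 9592) = 1/((1/92)*(-6) - 9592) = 1/(-3/46 - 9592) = 1/(-441235/46) = -46/441235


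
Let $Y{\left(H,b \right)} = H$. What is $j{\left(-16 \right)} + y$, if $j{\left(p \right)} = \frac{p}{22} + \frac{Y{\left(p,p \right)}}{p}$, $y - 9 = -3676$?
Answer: $- \frac{40334}{11} \approx -3666.7$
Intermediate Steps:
$y = -3667$ ($y = 9 - 3676 = -3667$)
$j{\left(p \right)} = 1 + \frac{p}{22}$ ($j{\left(p \right)} = \frac{p}{22} + \frac{p}{p} = p \frac{1}{22} + 1 = \frac{p}{22} + 1 = 1 + \frac{p}{22}$)
$j{\left(-16 \right)} + y = \left(1 + \frac{1}{22} \left(-16\right)\right) - 3667 = \left(1 - \frac{8}{11}\right) - 3667 = \frac{3}{11} - 3667 = - \frac{40334}{11}$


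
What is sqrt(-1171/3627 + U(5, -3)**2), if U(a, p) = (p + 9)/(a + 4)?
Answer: 7*sqrt(403)/403 ≈ 0.34869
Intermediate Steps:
U(a, p) = (9 + p)/(4 + a)
sqrt(-1171/3627 + U(5, -3)**2) = sqrt(-1171/3627 + ((9 - 3)/(4 + 5))**2) = sqrt(-1171*1/3627 + (6/9)**2) = sqrt(-1171/3627 + ((1/9)*6)**2) = sqrt(-1171/3627 + (2/3)**2) = sqrt(-1171/3627 + 4/9) = sqrt(49/403) = 7*sqrt(403)/403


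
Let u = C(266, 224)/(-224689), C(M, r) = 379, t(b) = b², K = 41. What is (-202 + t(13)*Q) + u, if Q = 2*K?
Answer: 3068352605/224689 ≈ 13656.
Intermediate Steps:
Q = 82 (Q = 2*41 = 82)
u = -379/224689 (u = 379/(-224689) = 379*(-1/224689) = -379/224689 ≈ -0.0016868)
(-202 + t(13)*Q) + u = (-202 + 13²*82) - 379/224689 = (-202 + 169*82) - 379/224689 = (-202 + 13858) - 379/224689 = 13656 - 379/224689 = 3068352605/224689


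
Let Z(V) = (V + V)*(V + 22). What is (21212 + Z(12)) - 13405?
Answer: 8623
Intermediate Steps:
Z(V) = 2*V*(22 + V) (Z(V) = (2*V)*(22 + V) = 2*V*(22 + V))
(21212 + Z(12)) - 13405 = (21212 + 2*12*(22 + 12)) - 13405 = (21212 + 2*12*34) - 13405 = (21212 + 816) - 13405 = 22028 - 13405 = 8623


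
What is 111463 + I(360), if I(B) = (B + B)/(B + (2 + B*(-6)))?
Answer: 100204877/899 ≈ 1.1146e+5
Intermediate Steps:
I(B) = 2*B/(2 - 5*B) (I(B) = (2*B)/(B + (2 - 6*B)) = (2*B)/(2 - 5*B) = 2*B/(2 - 5*B))
111463 + I(360) = 111463 - 2*360/(-2 + 5*360) = 111463 - 2*360/(-2 + 1800) = 111463 - 2*360/1798 = 111463 - 2*360*1/1798 = 111463 - 360/899 = 100204877/899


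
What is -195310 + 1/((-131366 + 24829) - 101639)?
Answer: -40658854561/208176 ≈ -1.9531e+5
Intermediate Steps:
-195310 + 1/((-131366 + 24829) - 101639) = -195310 + 1/(-106537 - 101639) = -195310 + 1/(-208176) = -195310 - 1/208176 = -40658854561/208176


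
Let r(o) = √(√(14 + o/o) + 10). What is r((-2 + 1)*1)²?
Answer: 10 + √15 ≈ 13.873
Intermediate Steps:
r(o) = √(10 + √15) (r(o) = √(√(14 + 1) + 10) = √(√15 + 10) = √(10 + √15))
r((-2 + 1)*1)² = (√(10 + √15))² = 10 + √15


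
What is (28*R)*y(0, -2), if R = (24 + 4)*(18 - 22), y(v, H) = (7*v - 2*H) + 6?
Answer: -31360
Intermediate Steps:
y(v, H) = 6 - 2*H + 7*v (y(v, H) = (-2*H + 7*v) + 6 = 6 - 2*H + 7*v)
R = -112 (R = 28*(-4) = -112)
(28*R)*y(0, -2) = (28*(-112))*(6 - 2*(-2) + 7*0) = -3136*(6 + 4 + 0) = -3136*10 = -31360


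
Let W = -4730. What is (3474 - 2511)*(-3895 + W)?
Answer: -8305875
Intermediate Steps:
(3474 - 2511)*(-3895 + W) = (3474 - 2511)*(-3895 - 4730) = 963*(-8625) = -8305875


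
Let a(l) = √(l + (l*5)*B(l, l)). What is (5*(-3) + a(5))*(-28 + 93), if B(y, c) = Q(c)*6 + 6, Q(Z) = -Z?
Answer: -975 + 65*I*√595 ≈ -975.0 + 1585.5*I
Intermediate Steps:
B(y, c) = 6 - 6*c (B(y, c) = -c*6 + 6 = -6*c + 6 = 6 - 6*c)
a(l) = √(l + 5*l*(6 - 6*l)) (a(l) = √(l + (l*5)*(6 - 6*l)) = √(l + (5*l)*(6 - 6*l)) = √(l + 5*l*(6 - 6*l)))
(5*(-3) + a(5))*(-28 + 93) = (5*(-3) + √(5*(31 - 30*5)))*(-28 + 93) = (-15 + √(5*(31 - 150)))*65 = (-15 + √(5*(-119)))*65 = (-15 + √(-595))*65 = (-15 + I*√595)*65 = -975 + 65*I*√595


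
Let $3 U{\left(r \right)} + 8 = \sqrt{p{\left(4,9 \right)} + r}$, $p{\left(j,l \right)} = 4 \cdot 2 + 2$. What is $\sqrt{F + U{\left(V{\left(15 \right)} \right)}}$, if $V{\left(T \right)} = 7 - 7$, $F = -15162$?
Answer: $\frac{\sqrt{-136482 + 3 \sqrt{10}}}{3} \approx 123.14 i$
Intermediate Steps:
$p{\left(j,l \right)} = 10$ ($p{\left(j,l \right)} = 8 + 2 = 10$)
$V{\left(T \right)} = 0$ ($V{\left(T \right)} = 7 - 7 = 0$)
$U{\left(r \right)} = - \frac{8}{3} + \frac{\sqrt{10 + r}}{3}$
$\sqrt{F + U{\left(V{\left(15 \right)} \right)}} = \sqrt{-15162 - \left(\frac{8}{3} - \frac{\sqrt{10 + 0}}{3}\right)} = \sqrt{-15162 - \left(\frac{8}{3} - \frac{\sqrt{10}}{3}\right)} = \sqrt{- \frac{45494}{3} + \frac{\sqrt{10}}{3}}$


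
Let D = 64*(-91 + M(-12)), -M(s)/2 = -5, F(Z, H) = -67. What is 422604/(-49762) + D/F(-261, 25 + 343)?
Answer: 114825870/1667027 ≈ 68.881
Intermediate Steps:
M(s) = 10 (M(s) = -2*(-5) = 10)
D = -5184 (D = 64*(-91 + 10) = 64*(-81) = -5184)
422604/(-49762) + D/F(-261, 25 + 343) = 422604/(-49762) - 5184/(-67) = 422604*(-1/49762) - 5184*(-1/67) = -211302/24881 + 5184/67 = 114825870/1667027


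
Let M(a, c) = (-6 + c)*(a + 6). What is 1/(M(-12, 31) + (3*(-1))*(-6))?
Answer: -1/132 ≈ -0.0075758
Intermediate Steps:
M(a, c) = (-6 + c)*(6 + a)
1/(M(-12, 31) + (3*(-1))*(-6)) = 1/((-36 - 6*(-12) + 6*31 - 12*31) + (3*(-1))*(-6)) = 1/((-36 + 72 + 186 - 372) - 3*(-6)) = 1/(-150 + 18) = 1/(-132) = -1/132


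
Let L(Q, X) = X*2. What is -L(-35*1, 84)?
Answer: -168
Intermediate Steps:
L(Q, X) = 2*X
-L(-35*1, 84) = -2*84 = -1*168 = -168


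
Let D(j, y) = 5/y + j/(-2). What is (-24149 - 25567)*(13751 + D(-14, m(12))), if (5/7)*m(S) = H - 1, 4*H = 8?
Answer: -4789191996/7 ≈ -6.8417e+8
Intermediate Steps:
H = 2 (H = (¼)*8 = 2)
m(S) = 7/5 (m(S) = 7*(2 - 1)/5 = (7/5)*1 = 7/5)
D(j, y) = 5/y - j/2 (D(j, y) = 5/y + j*(-½) = 5/y - j/2)
(-24149 - 25567)*(13751 + D(-14, m(12))) = (-24149 - 25567)*(13751 + (5/(7/5) - ½*(-14))) = -49716*(13751 + (5*(5/7) + 7)) = -49716*(13751 + (25/7 + 7)) = -49716*(13751 + 74/7) = -49716*96331/7 = -4789191996/7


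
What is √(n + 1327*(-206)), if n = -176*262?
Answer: I*√319474 ≈ 565.22*I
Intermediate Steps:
n = -46112
√(n + 1327*(-206)) = √(-46112 + 1327*(-206)) = √(-46112 - 273362) = √(-319474) = I*√319474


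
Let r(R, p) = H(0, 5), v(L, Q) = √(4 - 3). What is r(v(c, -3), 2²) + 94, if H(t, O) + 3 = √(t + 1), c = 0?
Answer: 92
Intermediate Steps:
H(t, O) = -3 + √(1 + t) (H(t, O) = -3 + √(t + 1) = -3 + √(1 + t))
v(L, Q) = 1 (v(L, Q) = √1 = 1)
r(R, p) = -2 (r(R, p) = -3 + √(1 + 0) = -3 + √1 = -3 + 1 = -2)
r(v(c, -3), 2²) + 94 = -2 + 94 = 92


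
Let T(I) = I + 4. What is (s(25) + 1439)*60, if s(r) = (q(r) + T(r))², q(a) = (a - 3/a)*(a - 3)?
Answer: 2502223872/125 ≈ 2.0018e+7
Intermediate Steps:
q(a) = (-3 + a)*(a - 3/a) (q(a) = (a - 3/a)*(-3 + a) = (-3 + a)*(a - 3/a))
T(I) = 4 + I
s(r) = (1 + r² - 2*r + 9/r)² (s(r) = ((-3 + r² - 3*r + 9/r) + (4 + r))² = (1 + r² - 2*r + 9/r)²)
(s(25) + 1439)*60 = ((9 + 25 + 25³ - 2*25²)²/25² + 1439)*60 = ((9 + 25 + 15625 - 2*625)²/625 + 1439)*60 = ((9 + 25 + 15625 - 1250)²/625 + 1439)*60 = ((1/625)*14409² + 1439)*60 = ((1/625)*207619281 + 1439)*60 = (207619281/625 + 1439)*60 = (208518656/625)*60 = 2502223872/125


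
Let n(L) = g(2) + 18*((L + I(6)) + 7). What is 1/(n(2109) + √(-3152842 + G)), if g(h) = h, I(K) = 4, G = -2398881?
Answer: 38162/1461889967 - I*√5551723/1461889967 ≈ 2.6105e-5 - 1.6118e-6*I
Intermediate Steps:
n(L) = 200 + 18*L (n(L) = 2 + 18*((L + 4) + 7) = 2 + 18*((4 + L) + 7) = 2 + 18*(11 + L) = 2 + (198 + 18*L) = 200 + 18*L)
1/(n(2109) + √(-3152842 + G)) = 1/((200 + 18*2109) + √(-3152842 - 2398881)) = 1/((200 + 37962) + √(-5551723)) = 1/(38162 + I*√5551723)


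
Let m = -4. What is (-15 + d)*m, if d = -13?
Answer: 112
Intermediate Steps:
(-15 + d)*m = (-15 - 13)*(-4) = -28*(-4) = 112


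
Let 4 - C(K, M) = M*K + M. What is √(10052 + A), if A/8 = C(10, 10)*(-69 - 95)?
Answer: 34*√129 ≈ 386.17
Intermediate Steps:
C(K, M) = 4 - M - K*M (C(K, M) = 4 - (M*K + M) = 4 - (K*M + M) = 4 - (M + K*M) = 4 + (-M - K*M) = 4 - M - K*M)
A = 139072 (A = 8*((4 - 1*10 - 1*10*10)*(-69 - 95)) = 8*((4 - 10 - 100)*(-164)) = 8*(-106*(-164)) = 8*17384 = 139072)
√(10052 + A) = √(10052 + 139072) = √149124 = 34*√129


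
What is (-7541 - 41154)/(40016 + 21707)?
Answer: -48695/61723 ≈ -0.78893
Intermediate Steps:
(-7541 - 41154)/(40016 + 21707) = -48695/61723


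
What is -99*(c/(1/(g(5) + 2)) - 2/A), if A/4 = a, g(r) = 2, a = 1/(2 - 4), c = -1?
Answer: 297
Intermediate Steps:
a = -½ (a = 1/(-2) = -½ ≈ -0.50000)
A = -2 (A = 4*(-½) = -2)
-99*(c/(1/(g(5) + 2)) - 2/A) = -99*(-1/(1/(2 + 2)) - 2/(-2)) = -99*(-1/(1/4) - 2*(-½)) = -99*(-1/¼ + 1) = -99*(-1*4 + 1) = -99*(-4 + 1) = -99*(-3) = 297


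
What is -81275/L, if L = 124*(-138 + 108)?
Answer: 16255/744 ≈ 21.848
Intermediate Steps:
L = -3720 (L = 124*(-30) = -3720)
-81275/L = -81275/(-3720) = -81275*(-1/3720) = 16255/744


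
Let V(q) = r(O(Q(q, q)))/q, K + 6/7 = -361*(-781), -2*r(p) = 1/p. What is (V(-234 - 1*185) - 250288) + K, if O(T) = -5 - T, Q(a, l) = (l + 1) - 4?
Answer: 77425002997/2446122 ≈ 31652.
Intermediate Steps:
Q(a, l) = -3 + l (Q(a, l) = (1 + l) - 4 = -3 + l)
r(p) = -1/(2*p)
K = 1973581/7 (K = -6/7 - 361*(-781) = -6/7 + 281941 = 1973581/7 ≈ 2.8194e+5)
V(q) = -1/(2*q*(-2 - q)) (V(q) = (-1/(2*(-5 - (-3 + q))))/q = (-1/(2*(-5 + (3 - q))))/q = (-1/(2*(-2 - q)))/q = -1/(2*q*(-2 - q)))
(V(-234 - 1*185) - 250288) + K = (1/(2*(-234 - 1*185)*(2 + (-234 - 1*185))) - 250288) + 1973581/7 = (1/(2*(-234 - 185)*(2 + (-234 - 185))) - 250288) + 1973581/7 = ((½)/(-419*(2 - 419)) - 250288) + 1973581/7 = ((½)*(-1/419)/(-417) - 250288) + 1973581/7 = ((½)*(-1/419)*(-1/417) - 250288) + 1973581/7 = (1/349446 - 250288) + 1973581/7 = -87462140447/349446 + 1973581/7 = 77425002997/2446122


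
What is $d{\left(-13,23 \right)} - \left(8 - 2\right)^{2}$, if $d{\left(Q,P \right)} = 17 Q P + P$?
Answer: $-5096$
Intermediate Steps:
$d{\left(Q,P \right)} = P + 17 P Q$ ($d{\left(Q,P \right)} = 17 P Q + P = P + 17 P Q$)
$d{\left(-13,23 \right)} - \left(8 - 2\right)^{2} = 23 \left(1 + 17 \left(-13\right)\right) - \left(8 - 2\right)^{2} = 23 \left(1 - 221\right) - 6^{2} = 23 \left(-220\right) - 36 = -5060 - 36 = -5096$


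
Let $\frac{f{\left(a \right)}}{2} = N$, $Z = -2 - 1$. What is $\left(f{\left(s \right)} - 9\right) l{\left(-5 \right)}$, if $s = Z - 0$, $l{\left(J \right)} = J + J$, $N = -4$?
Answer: $170$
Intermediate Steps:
$Z = -3$ ($Z = -2 - 1 = -3$)
$l{\left(J \right)} = 2 J$
$s = -3$ ($s = -3 - 0 = -3 + 0 = -3$)
$f{\left(a \right)} = -8$ ($f{\left(a \right)} = 2 \left(-4\right) = -8$)
$\left(f{\left(s \right)} - 9\right) l{\left(-5 \right)} = \left(-8 - 9\right) 2 \left(-5\right) = \left(-17\right) \left(-10\right) = 170$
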